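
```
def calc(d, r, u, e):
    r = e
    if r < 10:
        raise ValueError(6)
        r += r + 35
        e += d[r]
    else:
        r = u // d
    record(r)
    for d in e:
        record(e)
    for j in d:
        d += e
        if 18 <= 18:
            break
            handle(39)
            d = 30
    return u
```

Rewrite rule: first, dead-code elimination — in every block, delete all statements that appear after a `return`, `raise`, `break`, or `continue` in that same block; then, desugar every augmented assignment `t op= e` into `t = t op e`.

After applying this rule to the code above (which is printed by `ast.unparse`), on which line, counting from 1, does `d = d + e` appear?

11

Transformed code:
def calc(d, r, u, e):
    r = e
    if r < 10:
        raise ValueError(6)
    else:
        r = u // d
    record(r)
    for d in e:
        record(e)
    for j in d:
        d = d + e
        if 18 <= 18:
            break
    return u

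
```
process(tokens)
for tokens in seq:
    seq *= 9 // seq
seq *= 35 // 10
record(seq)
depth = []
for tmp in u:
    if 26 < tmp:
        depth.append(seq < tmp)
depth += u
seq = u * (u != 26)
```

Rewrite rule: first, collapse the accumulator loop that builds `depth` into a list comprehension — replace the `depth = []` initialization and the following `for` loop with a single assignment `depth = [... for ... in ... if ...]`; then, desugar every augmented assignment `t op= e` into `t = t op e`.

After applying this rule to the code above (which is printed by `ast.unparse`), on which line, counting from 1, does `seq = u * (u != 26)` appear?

Transformed code:
process(tokens)
for tokens in seq:
    seq = seq * (9 // seq)
seq = seq * (35 // 10)
record(seq)
depth = [seq < tmp for tmp in u if 26 < tmp]
depth = depth + u
seq = u * (u != 26)

8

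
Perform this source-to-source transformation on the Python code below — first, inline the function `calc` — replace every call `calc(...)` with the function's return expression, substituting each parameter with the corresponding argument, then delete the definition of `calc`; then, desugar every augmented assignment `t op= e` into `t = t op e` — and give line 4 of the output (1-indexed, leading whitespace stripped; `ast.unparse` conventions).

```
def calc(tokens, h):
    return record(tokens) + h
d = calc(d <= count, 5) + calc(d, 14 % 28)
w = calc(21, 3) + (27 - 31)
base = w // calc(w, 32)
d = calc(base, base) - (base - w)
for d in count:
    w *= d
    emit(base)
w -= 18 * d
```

Transformed code:
d = record(d <= count) + 5 + (record(d) + 14 % 28)
w = record(21) + 3 + (27 - 31)
base = w // (record(w) + 32)
d = record(base) + base - (base - w)
for d in count:
    w = w * d
    emit(base)
w = w - 18 * d

d = record(base) + base - (base - w)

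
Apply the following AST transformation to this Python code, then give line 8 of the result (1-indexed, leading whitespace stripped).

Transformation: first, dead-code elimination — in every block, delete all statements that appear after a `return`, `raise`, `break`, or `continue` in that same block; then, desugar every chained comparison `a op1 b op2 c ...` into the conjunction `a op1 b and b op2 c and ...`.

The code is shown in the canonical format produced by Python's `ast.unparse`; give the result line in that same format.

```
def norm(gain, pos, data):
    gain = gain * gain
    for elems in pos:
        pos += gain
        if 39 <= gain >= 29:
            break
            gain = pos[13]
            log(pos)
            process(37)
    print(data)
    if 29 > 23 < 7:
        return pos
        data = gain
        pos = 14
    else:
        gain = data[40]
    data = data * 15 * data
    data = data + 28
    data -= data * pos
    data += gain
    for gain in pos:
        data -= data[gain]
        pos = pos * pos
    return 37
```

Transformed code:
def norm(gain, pos, data):
    gain = gain * gain
    for elems in pos:
        pos += gain
        if 39 <= gain and gain >= 29:
            break
    print(data)
    if 29 > 23 and 23 < 7:
        return pos
    else:
        gain = data[40]
    data = data * 15 * data
    data = data + 28
    data -= data * pos
    data += gain
    for gain in pos:
        data -= data[gain]
        pos = pos * pos
    return 37

if 29 > 23 and 23 < 7:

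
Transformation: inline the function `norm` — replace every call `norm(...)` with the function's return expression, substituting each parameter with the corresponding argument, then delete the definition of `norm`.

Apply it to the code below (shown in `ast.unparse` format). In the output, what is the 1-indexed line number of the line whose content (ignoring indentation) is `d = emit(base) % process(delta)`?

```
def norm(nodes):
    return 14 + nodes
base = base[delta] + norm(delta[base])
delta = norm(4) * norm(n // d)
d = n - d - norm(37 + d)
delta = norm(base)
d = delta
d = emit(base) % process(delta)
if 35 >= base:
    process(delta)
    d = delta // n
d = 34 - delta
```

Transformed code:
base = base[delta] + (14 + delta[base])
delta = (14 + 4) * (14 + n // d)
d = n - d - (14 + (37 + d))
delta = 14 + base
d = delta
d = emit(base) % process(delta)
if 35 >= base:
    process(delta)
    d = delta // n
d = 34 - delta

6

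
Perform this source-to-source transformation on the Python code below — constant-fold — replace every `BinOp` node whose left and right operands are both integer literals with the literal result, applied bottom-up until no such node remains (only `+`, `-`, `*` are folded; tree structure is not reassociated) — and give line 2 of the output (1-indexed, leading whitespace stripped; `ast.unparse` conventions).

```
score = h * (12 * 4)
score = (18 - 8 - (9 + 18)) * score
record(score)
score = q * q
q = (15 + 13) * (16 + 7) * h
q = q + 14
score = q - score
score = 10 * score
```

Transformed code:
score = h * 48
score = -17 * score
record(score)
score = q * q
q = 644 * h
q = q + 14
score = q - score
score = 10 * score

score = -17 * score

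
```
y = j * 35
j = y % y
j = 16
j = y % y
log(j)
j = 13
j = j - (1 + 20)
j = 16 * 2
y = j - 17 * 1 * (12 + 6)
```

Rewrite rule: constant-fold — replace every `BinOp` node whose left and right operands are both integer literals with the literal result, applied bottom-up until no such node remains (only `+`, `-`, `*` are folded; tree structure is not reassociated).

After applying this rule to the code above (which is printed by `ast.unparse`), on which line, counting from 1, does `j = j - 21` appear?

7

Transformed code:
y = j * 35
j = y % y
j = 16
j = y % y
log(j)
j = 13
j = j - 21
j = 32
y = j - 306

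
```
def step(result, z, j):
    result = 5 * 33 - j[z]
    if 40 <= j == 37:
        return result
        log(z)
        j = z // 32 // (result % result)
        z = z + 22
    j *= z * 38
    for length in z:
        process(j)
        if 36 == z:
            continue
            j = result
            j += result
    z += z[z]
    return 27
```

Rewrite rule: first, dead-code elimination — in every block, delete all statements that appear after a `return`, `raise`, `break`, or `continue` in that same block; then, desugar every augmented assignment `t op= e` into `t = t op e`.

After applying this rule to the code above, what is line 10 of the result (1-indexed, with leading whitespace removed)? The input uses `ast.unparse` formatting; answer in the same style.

Transformed code:
def step(result, z, j):
    result = 5 * 33 - j[z]
    if 40 <= j == 37:
        return result
    j = j * (z * 38)
    for length in z:
        process(j)
        if 36 == z:
            continue
    z = z + z[z]
    return 27

z = z + z[z]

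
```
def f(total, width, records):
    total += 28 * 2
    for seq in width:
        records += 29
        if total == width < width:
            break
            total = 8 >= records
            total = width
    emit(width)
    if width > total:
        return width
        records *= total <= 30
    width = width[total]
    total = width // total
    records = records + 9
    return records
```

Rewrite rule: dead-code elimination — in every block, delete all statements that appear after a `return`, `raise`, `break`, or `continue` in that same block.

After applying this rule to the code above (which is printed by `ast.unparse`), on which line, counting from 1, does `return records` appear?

13

Transformed code:
def f(total, width, records):
    total += 28 * 2
    for seq in width:
        records += 29
        if total == width < width:
            break
    emit(width)
    if width > total:
        return width
    width = width[total]
    total = width // total
    records = records + 9
    return records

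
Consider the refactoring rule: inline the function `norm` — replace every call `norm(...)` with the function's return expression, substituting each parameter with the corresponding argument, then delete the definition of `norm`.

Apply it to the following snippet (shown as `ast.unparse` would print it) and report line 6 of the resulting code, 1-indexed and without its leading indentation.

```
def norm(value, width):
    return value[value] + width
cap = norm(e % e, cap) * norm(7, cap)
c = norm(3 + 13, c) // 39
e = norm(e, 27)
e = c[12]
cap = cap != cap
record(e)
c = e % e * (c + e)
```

Transformed code:
cap = ((e % e)[e % e] + cap) * (7[7] + cap)
c = ((3 + 13)[3 + 13] + c) // 39
e = e[e] + 27
e = c[12]
cap = cap != cap
record(e)
c = e % e * (c + e)

record(e)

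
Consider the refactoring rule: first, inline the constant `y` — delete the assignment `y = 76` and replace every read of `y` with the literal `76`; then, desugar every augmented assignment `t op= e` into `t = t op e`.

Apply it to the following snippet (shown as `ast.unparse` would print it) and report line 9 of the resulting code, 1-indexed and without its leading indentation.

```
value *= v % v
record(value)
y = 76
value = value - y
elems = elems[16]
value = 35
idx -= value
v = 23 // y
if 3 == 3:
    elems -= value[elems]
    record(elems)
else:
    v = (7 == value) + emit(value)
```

elems = elems - value[elems]

Transformed code:
value = value * (v % v)
record(value)
value = value - 76
elems = elems[16]
value = 35
idx = idx - value
v = 23 // 76
if 3 == 3:
    elems = elems - value[elems]
    record(elems)
else:
    v = (7 == value) + emit(value)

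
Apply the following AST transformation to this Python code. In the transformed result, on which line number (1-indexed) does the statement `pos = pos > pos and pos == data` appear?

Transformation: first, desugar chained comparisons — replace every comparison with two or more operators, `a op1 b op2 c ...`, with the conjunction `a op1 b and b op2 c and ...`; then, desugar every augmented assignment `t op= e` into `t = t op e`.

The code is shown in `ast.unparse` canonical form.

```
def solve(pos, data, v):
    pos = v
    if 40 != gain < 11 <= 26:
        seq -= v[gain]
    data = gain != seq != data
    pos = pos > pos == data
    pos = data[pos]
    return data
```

6

Transformed code:
def solve(pos, data, v):
    pos = v
    if 40 != gain and gain < 11 and (11 <= 26):
        seq = seq - v[gain]
    data = gain != seq and seq != data
    pos = pos > pos and pos == data
    pos = data[pos]
    return data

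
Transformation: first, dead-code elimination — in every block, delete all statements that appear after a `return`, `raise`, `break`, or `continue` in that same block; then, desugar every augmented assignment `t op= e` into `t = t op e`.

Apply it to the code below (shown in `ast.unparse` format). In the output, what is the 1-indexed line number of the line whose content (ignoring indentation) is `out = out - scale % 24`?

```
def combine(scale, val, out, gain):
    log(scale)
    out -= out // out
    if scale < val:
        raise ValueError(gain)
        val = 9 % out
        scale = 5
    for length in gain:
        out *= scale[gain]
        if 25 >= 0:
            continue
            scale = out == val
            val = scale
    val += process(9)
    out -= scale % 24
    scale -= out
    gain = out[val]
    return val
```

11

Transformed code:
def combine(scale, val, out, gain):
    log(scale)
    out = out - out // out
    if scale < val:
        raise ValueError(gain)
    for length in gain:
        out = out * scale[gain]
        if 25 >= 0:
            continue
    val = val + process(9)
    out = out - scale % 24
    scale = scale - out
    gain = out[val]
    return val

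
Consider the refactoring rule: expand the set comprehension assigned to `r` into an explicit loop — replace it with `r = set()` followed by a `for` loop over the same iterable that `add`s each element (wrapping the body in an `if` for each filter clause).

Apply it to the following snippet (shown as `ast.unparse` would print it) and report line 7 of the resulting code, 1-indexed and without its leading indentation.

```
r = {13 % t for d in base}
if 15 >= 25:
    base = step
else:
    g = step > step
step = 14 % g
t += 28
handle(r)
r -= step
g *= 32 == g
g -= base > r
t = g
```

g = step > step

Transformed code:
r = set()
for d in base:
    r.add(13 % t)
if 15 >= 25:
    base = step
else:
    g = step > step
step = 14 % g
t += 28
handle(r)
r -= step
g *= 32 == g
g -= base > r
t = g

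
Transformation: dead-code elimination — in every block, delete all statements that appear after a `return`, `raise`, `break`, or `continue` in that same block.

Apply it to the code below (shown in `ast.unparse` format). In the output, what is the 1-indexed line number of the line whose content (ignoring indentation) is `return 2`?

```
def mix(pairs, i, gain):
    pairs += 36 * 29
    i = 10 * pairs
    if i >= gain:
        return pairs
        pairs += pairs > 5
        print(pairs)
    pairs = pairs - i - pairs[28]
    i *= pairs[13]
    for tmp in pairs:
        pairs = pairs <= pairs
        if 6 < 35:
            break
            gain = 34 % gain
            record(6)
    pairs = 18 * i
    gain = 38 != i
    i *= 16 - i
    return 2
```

Transformed code:
def mix(pairs, i, gain):
    pairs += 36 * 29
    i = 10 * pairs
    if i >= gain:
        return pairs
    pairs = pairs - i - pairs[28]
    i *= pairs[13]
    for tmp in pairs:
        pairs = pairs <= pairs
        if 6 < 35:
            break
    pairs = 18 * i
    gain = 38 != i
    i *= 16 - i
    return 2

15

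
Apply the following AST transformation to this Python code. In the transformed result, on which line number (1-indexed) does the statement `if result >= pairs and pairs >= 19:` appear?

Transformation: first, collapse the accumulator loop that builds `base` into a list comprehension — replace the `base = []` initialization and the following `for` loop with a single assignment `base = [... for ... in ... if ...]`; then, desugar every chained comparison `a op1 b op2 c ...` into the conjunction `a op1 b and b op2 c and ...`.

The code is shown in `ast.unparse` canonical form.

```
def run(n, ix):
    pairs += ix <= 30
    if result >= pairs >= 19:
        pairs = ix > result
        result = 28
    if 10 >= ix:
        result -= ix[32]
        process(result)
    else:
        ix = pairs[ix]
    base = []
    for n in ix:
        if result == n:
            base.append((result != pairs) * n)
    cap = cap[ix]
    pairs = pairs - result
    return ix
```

Transformed code:
def run(n, ix):
    pairs += ix <= 30
    if result >= pairs and pairs >= 19:
        pairs = ix > result
        result = 28
    if 10 >= ix:
        result -= ix[32]
        process(result)
    else:
        ix = pairs[ix]
    base = [(result != pairs) * n for n in ix if result == n]
    cap = cap[ix]
    pairs = pairs - result
    return ix

3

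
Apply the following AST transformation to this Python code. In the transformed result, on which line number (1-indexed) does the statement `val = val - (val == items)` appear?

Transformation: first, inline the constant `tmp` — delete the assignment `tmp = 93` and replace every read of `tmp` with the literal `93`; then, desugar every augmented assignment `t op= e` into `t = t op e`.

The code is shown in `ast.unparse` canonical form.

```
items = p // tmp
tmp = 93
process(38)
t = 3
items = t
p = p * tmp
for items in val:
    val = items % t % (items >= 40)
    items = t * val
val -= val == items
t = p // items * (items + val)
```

Transformed code:
items = p // 93
process(38)
t = 3
items = t
p = p * 93
for items in val:
    val = items % t % (items >= 40)
    items = t * val
val = val - (val == items)
t = p // items * (items + val)

9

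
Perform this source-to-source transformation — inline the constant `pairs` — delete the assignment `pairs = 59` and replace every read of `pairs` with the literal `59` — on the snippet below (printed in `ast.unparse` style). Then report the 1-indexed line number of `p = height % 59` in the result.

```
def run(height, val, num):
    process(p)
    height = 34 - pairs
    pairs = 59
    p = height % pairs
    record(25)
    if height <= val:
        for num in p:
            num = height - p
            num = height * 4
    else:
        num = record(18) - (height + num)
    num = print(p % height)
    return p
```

4

Transformed code:
def run(height, val, num):
    process(p)
    height = 34 - 59
    p = height % 59
    record(25)
    if height <= val:
        for num in p:
            num = height - p
            num = height * 4
    else:
        num = record(18) - (height + num)
    num = print(p % height)
    return p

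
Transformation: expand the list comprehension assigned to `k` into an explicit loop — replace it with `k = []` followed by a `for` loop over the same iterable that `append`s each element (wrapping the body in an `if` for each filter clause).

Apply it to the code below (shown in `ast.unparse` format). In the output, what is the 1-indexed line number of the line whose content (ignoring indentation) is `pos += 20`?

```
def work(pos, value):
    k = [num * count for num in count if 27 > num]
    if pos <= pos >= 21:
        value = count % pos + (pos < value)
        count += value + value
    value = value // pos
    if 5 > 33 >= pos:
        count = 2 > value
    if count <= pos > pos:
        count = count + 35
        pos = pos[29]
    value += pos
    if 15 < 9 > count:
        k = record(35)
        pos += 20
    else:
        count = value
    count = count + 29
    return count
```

18

Transformed code:
def work(pos, value):
    k = []
    for num in count:
        if 27 > num:
            k.append(num * count)
    if pos <= pos >= 21:
        value = count % pos + (pos < value)
        count += value + value
    value = value // pos
    if 5 > 33 >= pos:
        count = 2 > value
    if count <= pos > pos:
        count = count + 35
        pos = pos[29]
    value += pos
    if 15 < 9 > count:
        k = record(35)
        pos += 20
    else:
        count = value
    count = count + 29
    return count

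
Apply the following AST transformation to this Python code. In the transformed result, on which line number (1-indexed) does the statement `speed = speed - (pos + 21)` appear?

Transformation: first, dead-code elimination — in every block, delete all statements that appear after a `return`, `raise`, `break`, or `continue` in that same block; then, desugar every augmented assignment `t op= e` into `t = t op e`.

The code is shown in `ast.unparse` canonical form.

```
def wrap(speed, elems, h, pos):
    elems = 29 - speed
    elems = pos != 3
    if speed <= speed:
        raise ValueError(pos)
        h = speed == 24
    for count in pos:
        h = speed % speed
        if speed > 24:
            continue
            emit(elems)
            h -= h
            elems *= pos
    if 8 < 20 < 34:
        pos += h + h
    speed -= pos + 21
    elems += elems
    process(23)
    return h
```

Transformed code:
def wrap(speed, elems, h, pos):
    elems = 29 - speed
    elems = pos != 3
    if speed <= speed:
        raise ValueError(pos)
    for count in pos:
        h = speed % speed
        if speed > 24:
            continue
    if 8 < 20 < 34:
        pos = pos + (h + h)
    speed = speed - (pos + 21)
    elems = elems + elems
    process(23)
    return h

12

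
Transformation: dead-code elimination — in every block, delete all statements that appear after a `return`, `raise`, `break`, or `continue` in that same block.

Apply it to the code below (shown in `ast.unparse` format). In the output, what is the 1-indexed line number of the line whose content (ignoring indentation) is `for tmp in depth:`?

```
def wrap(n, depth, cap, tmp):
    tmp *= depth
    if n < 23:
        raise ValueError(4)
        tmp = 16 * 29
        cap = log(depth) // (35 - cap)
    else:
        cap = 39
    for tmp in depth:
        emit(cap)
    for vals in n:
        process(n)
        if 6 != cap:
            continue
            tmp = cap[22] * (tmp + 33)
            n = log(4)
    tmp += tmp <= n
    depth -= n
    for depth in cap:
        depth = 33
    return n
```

Transformed code:
def wrap(n, depth, cap, tmp):
    tmp *= depth
    if n < 23:
        raise ValueError(4)
    else:
        cap = 39
    for tmp in depth:
        emit(cap)
    for vals in n:
        process(n)
        if 6 != cap:
            continue
    tmp += tmp <= n
    depth -= n
    for depth in cap:
        depth = 33
    return n

7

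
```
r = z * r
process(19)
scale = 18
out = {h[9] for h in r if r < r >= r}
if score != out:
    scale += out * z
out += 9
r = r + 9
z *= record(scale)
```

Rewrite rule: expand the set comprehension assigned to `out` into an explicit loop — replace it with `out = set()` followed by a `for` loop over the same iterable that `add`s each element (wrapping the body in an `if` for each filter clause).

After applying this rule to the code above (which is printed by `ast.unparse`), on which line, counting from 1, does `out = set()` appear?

4

Transformed code:
r = z * r
process(19)
scale = 18
out = set()
for h in r:
    if r < r >= r:
        out.add(h[9])
if score != out:
    scale += out * z
out += 9
r = r + 9
z *= record(scale)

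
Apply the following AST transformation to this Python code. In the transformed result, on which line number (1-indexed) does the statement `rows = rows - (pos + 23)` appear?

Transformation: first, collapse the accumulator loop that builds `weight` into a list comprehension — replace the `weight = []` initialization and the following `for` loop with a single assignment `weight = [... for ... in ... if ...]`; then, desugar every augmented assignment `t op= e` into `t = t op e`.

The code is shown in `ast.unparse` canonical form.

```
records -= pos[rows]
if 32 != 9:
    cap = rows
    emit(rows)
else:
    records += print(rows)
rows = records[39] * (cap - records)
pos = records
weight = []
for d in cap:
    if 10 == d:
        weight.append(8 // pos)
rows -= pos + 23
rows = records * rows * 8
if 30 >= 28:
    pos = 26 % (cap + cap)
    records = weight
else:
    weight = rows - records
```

Transformed code:
records = records - pos[rows]
if 32 != 9:
    cap = rows
    emit(rows)
else:
    records = records + print(rows)
rows = records[39] * (cap - records)
pos = records
weight = [8 // pos for d in cap if 10 == d]
rows = rows - (pos + 23)
rows = records * rows * 8
if 30 >= 28:
    pos = 26 % (cap + cap)
    records = weight
else:
    weight = rows - records

10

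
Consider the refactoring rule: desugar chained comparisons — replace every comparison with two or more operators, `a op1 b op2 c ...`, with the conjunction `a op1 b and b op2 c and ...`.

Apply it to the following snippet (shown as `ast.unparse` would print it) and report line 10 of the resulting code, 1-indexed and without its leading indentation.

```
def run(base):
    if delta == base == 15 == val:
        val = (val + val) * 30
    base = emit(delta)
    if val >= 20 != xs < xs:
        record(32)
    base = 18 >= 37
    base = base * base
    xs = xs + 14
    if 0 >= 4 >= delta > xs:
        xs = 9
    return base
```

Transformed code:
def run(base):
    if delta == base and base == 15 and (15 == val):
        val = (val + val) * 30
    base = emit(delta)
    if val >= 20 and 20 != xs and (xs < xs):
        record(32)
    base = 18 >= 37
    base = base * base
    xs = xs + 14
    if 0 >= 4 and 4 >= delta and (delta > xs):
        xs = 9
    return base

if 0 >= 4 and 4 >= delta and (delta > xs):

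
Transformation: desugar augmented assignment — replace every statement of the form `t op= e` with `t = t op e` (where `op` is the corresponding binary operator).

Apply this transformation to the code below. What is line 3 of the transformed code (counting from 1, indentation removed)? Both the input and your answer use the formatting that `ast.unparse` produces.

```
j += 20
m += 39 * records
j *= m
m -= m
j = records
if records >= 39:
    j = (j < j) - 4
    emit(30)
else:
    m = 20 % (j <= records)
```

j = j * m

Transformed code:
j = j + 20
m = m + 39 * records
j = j * m
m = m - m
j = records
if records >= 39:
    j = (j < j) - 4
    emit(30)
else:
    m = 20 % (j <= records)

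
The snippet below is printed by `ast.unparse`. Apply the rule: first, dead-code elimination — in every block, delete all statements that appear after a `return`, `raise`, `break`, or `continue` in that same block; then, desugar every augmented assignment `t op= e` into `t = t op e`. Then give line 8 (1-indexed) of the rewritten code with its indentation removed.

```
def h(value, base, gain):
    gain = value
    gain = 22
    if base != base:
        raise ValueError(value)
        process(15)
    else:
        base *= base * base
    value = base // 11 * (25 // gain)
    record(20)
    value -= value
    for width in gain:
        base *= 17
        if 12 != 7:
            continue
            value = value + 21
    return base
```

Transformed code:
def h(value, base, gain):
    gain = value
    gain = 22
    if base != base:
        raise ValueError(value)
    else:
        base = base * (base * base)
    value = base // 11 * (25 // gain)
    record(20)
    value = value - value
    for width in gain:
        base = base * 17
        if 12 != 7:
            continue
    return base

value = base // 11 * (25 // gain)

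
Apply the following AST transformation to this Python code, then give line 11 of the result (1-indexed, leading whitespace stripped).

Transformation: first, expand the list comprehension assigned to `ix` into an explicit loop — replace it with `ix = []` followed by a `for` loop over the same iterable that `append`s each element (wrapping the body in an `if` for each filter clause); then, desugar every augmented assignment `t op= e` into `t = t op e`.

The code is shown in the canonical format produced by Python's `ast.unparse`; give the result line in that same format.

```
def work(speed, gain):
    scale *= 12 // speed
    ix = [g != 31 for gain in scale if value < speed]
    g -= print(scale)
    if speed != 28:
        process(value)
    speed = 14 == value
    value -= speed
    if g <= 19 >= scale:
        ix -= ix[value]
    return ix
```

Transformed code:
def work(speed, gain):
    scale = scale * (12 // speed)
    ix = []
    for gain in scale:
        if value < speed:
            ix.append(g != 31)
    g = g - print(scale)
    if speed != 28:
        process(value)
    speed = 14 == value
    value = value - speed
    if g <= 19 >= scale:
        ix = ix - ix[value]
    return ix

value = value - speed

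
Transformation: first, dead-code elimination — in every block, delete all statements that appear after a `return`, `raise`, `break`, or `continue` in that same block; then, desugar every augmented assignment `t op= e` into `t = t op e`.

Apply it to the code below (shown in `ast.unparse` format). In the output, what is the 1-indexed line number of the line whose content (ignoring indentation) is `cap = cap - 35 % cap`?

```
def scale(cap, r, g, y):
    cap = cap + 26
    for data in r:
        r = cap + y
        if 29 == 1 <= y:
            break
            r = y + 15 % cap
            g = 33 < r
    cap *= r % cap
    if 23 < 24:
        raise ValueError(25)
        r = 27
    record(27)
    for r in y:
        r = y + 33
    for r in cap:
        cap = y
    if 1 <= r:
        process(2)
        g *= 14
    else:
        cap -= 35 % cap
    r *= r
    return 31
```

Transformed code:
def scale(cap, r, g, y):
    cap = cap + 26
    for data in r:
        r = cap + y
        if 29 == 1 <= y:
            break
    cap = cap * (r % cap)
    if 23 < 24:
        raise ValueError(25)
    record(27)
    for r in y:
        r = y + 33
    for r in cap:
        cap = y
    if 1 <= r:
        process(2)
        g = g * 14
    else:
        cap = cap - 35 % cap
    r = r * r
    return 31

19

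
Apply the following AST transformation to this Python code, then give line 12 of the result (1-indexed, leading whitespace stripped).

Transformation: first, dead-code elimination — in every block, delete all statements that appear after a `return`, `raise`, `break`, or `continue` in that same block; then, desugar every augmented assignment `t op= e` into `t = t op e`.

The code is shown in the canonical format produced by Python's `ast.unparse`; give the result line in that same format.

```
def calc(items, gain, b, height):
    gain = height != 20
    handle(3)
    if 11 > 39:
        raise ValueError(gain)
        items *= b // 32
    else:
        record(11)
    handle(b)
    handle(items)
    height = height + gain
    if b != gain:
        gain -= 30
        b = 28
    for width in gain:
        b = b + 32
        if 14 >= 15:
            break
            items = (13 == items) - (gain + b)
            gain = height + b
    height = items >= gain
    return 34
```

gain = gain - 30

Transformed code:
def calc(items, gain, b, height):
    gain = height != 20
    handle(3)
    if 11 > 39:
        raise ValueError(gain)
    else:
        record(11)
    handle(b)
    handle(items)
    height = height + gain
    if b != gain:
        gain = gain - 30
        b = 28
    for width in gain:
        b = b + 32
        if 14 >= 15:
            break
    height = items >= gain
    return 34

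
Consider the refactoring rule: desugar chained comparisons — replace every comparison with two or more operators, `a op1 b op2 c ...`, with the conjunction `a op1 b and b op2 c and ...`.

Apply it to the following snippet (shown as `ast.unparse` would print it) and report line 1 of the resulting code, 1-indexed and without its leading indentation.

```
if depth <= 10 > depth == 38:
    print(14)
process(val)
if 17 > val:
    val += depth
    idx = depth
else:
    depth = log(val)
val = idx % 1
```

if depth <= 10 and 10 > depth and (depth == 38):

Transformed code:
if depth <= 10 and 10 > depth and (depth == 38):
    print(14)
process(val)
if 17 > val:
    val += depth
    idx = depth
else:
    depth = log(val)
val = idx % 1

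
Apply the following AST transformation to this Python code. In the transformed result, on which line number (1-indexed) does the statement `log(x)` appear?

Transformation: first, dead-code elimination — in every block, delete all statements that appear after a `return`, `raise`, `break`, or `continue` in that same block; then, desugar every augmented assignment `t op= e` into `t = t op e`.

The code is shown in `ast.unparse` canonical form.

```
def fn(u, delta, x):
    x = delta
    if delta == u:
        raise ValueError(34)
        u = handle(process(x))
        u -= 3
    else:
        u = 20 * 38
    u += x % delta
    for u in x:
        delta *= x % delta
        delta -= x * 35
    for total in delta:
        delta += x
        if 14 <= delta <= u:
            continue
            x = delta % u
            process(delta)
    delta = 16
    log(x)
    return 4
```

16

Transformed code:
def fn(u, delta, x):
    x = delta
    if delta == u:
        raise ValueError(34)
    else:
        u = 20 * 38
    u = u + x % delta
    for u in x:
        delta = delta * (x % delta)
        delta = delta - x * 35
    for total in delta:
        delta = delta + x
        if 14 <= delta <= u:
            continue
    delta = 16
    log(x)
    return 4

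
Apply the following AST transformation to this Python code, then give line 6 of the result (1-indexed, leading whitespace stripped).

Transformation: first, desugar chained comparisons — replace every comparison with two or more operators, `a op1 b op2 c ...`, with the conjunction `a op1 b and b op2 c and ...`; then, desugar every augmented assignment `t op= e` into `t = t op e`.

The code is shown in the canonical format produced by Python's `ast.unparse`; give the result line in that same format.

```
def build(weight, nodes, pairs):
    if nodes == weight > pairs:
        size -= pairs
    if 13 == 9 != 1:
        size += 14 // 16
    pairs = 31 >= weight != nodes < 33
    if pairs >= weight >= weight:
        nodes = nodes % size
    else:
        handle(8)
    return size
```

Transformed code:
def build(weight, nodes, pairs):
    if nodes == weight and weight > pairs:
        size = size - pairs
    if 13 == 9 and 9 != 1:
        size = size + 14 // 16
    pairs = 31 >= weight and weight != nodes and (nodes < 33)
    if pairs >= weight and weight >= weight:
        nodes = nodes % size
    else:
        handle(8)
    return size

pairs = 31 >= weight and weight != nodes and (nodes < 33)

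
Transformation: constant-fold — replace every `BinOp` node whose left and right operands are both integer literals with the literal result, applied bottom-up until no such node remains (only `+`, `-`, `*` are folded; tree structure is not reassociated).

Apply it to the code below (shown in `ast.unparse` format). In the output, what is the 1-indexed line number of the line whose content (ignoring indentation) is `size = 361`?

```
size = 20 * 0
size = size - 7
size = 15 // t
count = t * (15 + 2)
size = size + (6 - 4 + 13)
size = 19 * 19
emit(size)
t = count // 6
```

6

Transformed code:
size = 0
size = size - 7
size = 15 // t
count = t * 17
size = size + 15
size = 361
emit(size)
t = count // 6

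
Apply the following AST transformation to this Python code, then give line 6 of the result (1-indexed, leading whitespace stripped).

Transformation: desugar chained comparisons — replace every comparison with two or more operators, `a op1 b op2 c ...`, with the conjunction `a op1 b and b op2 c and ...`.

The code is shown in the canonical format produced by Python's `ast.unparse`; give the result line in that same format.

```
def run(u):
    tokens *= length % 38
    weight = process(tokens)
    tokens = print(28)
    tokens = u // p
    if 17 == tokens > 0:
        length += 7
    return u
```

if 17 == tokens and tokens > 0:

Transformed code:
def run(u):
    tokens *= length % 38
    weight = process(tokens)
    tokens = print(28)
    tokens = u // p
    if 17 == tokens and tokens > 0:
        length += 7
    return u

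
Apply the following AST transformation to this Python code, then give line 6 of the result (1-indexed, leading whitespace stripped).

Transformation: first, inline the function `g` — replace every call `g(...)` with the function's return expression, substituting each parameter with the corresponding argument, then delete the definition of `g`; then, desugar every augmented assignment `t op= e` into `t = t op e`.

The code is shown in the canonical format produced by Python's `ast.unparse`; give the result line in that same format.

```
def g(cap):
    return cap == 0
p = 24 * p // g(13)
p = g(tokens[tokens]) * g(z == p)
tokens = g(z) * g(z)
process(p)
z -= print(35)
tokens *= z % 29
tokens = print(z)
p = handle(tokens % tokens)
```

tokens = tokens * (z % 29)

Transformed code:
p = 24 * p // (13 == 0)
p = (tokens[tokens] == 0) * ((z == p) == 0)
tokens = (z == 0) * (z == 0)
process(p)
z = z - print(35)
tokens = tokens * (z % 29)
tokens = print(z)
p = handle(tokens % tokens)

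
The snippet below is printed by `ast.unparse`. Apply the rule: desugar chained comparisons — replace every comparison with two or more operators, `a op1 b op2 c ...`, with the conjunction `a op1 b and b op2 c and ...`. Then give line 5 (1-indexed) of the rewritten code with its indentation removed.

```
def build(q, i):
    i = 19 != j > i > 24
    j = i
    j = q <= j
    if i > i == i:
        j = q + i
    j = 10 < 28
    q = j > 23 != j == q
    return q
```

if i > i and i == i:

Transformed code:
def build(q, i):
    i = 19 != j and j > i and (i > 24)
    j = i
    j = q <= j
    if i > i and i == i:
        j = q + i
    j = 10 < 28
    q = j > 23 and 23 != j and (j == q)
    return q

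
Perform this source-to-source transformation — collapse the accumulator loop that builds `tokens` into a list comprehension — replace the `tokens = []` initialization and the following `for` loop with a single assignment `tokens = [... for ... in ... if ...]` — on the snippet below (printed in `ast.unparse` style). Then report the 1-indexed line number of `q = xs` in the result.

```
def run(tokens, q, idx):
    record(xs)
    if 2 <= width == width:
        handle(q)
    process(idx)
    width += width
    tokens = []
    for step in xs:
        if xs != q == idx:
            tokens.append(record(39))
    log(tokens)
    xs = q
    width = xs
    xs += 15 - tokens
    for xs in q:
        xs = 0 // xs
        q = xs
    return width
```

Transformed code:
def run(tokens, q, idx):
    record(xs)
    if 2 <= width == width:
        handle(q)
    process(idx)
    width += width
    tokens = [record(39) for step in xs if xs != q == idx]
    log(tokens)
    xs = q
    width = xs
    xs += 15 - tokens
    for xs in q:
        xs = 0 // xs
        q = xs
    return width

14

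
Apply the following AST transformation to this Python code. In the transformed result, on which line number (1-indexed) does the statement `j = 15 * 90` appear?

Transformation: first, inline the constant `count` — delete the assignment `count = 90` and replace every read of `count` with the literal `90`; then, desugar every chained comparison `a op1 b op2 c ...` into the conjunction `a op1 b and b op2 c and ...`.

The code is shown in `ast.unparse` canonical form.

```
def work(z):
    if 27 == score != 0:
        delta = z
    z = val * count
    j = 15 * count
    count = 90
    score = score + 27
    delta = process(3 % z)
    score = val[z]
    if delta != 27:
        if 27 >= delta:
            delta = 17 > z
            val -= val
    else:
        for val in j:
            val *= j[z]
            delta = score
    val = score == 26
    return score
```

Transformed code:
def work(z):
    if 27 == score and score != 0:
        delta = z
    z = val * 90
    j = 15 * 90
    score = score + 27
    delta = process(3 % z)
    score = val[z]
    if delta != 27:
        if 27 >= delta:
            delta = 17 > z
            val -= val
    else:
        for val in j:
            val *= j[z]
            delta = score
    val = score == 26
    return score

5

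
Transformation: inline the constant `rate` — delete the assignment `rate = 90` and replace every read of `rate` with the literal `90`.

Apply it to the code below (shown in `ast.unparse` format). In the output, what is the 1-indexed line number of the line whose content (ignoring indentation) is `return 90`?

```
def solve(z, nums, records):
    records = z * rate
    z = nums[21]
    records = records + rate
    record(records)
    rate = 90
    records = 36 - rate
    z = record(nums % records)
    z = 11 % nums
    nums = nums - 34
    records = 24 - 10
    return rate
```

11

Transformed code:
def solve(z, nums, records):
    records = z * 90
    z = nums[21]
    records = records + 90
    record(records)
    records = 36 - 90
    z = record(nums % records)
    z = 11 % nums
    nums = nums - 34
    records = 24 - 10
    return 90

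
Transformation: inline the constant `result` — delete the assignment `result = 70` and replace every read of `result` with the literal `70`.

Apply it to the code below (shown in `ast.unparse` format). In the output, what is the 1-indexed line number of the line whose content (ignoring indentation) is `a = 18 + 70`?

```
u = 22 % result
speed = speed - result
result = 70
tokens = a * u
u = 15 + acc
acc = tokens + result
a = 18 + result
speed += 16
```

Transformed code:
u = 22 % 70
speed = speed - 70
tokens = a * u
u = 15 + acc
acc = tokens + 70
a = 18 + 70
speed += 16

6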